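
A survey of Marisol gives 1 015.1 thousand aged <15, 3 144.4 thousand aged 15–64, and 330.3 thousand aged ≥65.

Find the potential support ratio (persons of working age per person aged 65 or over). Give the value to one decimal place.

Potential support ratio = 3 144.4 / 330.3 = 9.5

Potential support ratio: 9.5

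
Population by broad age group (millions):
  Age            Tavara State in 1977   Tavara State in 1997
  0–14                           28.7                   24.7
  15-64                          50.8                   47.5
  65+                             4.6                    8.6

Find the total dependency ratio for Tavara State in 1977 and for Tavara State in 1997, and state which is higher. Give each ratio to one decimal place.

Tavara State in 1977: (28.7 + 4.6) / 50.8 × 100 = 33.3 / 50.8 × 100 = 65.6
Tavara State in 1997: (24.7 + 8.6) / 47.5 × 100 = 33.3 / 47.5 × 100 = 70.1

Tavara State in 1977: 65.6
Tavara State in 1997: 70.1
Higher: Tavara State in 1997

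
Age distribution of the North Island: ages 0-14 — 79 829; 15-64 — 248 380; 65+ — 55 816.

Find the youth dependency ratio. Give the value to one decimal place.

Youth dependency ratio = 79 829 / 248 380 × 100 = 32.1

Youth dependency ratio: 32.1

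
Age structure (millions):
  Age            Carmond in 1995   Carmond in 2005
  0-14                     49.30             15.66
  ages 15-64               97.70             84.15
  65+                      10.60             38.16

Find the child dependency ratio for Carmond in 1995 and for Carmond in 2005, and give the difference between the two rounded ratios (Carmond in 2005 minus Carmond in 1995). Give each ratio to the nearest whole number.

Carmond in 1995: 50
Carmond in 2005: 19
Difference: -31

Carmond in 1995: 49.30 / 97.70 × 100 = 50
Carmond in 2005: 15.66 / 84.15 × 100 = 19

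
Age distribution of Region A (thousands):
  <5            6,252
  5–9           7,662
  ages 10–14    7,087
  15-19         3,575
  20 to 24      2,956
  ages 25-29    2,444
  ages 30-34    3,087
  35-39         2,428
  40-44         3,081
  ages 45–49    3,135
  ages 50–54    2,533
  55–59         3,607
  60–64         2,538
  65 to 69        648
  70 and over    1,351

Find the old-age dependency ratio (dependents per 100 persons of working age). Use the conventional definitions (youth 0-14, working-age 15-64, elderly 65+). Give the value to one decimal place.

Old-age dependency ratio: 6.8

0–14: 6,252 + 7,662 + 7,087 = 21,001
15–64: 3,575 + 2,956 + 2,444 + 3,087 + 2,428 + 3,081 + 3,135 + 2,533 + 3,607 + 2,538 = 29,384
65+: 648 + 1,351 = 1,999
Old-age dependency ratio = 1,999 / 29,384 × 100 = 6.8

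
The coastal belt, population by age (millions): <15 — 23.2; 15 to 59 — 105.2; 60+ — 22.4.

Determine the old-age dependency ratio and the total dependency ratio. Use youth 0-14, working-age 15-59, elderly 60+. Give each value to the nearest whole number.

Old-age dependency ratio = 22.4 / 105.2 × 100 = 21
Total dependency ratio = (23.2 + 22.4) / 105.2 × 100 = 45.6 / 105.2 × 100 = 43

Old-age dependency ratio: 21
Total dependency ratio: 43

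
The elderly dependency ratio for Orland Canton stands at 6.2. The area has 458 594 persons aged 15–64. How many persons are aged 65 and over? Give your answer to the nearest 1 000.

Old-age dependency ratio = elderly / working-age × 100
6.2 = E / 458 594 × 100
⇒ 28 000

Aged 65 and over: 28 000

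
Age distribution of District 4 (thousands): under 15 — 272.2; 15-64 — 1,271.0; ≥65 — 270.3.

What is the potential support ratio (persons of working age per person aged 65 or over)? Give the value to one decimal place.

Potential support ratio = 1,271.0 / 270.3 = 4.7

Potential support ratio: 4.7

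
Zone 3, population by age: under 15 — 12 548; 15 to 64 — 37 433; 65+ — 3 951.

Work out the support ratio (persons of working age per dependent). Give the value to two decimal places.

Support ratio: 2.27

Support ratio = 37 433 / (12 548 + 3 951) = 37 433 / 16 499 = 2.27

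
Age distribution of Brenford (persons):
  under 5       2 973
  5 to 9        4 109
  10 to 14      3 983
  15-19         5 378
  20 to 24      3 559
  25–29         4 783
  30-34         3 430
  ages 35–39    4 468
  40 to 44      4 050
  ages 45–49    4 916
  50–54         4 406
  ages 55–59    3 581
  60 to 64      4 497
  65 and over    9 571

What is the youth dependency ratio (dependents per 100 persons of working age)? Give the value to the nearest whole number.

0–14: 2 973 + 4 109 + 3 983 = 11 065
15–64: 5 378 + 3 559 + 4 783 + 3 430 + 4 468 + 4 050 + 4 916 + 4 406 + 3 581 + 4 497 = 43 068
65+: 9 571
Youth dependency ratio = 11 065 / 43 068 × 100 = 26

Youth dependency ratio: 26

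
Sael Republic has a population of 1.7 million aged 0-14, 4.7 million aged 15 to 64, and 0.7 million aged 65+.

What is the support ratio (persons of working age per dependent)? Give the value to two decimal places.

Support ratio = 4.7 / (1.7 + 0.7) = 4.7 / 2.4 = 1.96

Support ratio: 1.96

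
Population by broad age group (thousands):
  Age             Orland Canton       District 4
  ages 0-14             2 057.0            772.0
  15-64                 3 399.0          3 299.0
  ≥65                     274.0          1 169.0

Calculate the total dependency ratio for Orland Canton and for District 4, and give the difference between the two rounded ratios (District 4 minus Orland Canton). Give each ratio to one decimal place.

Orland Canton: (2 057.0 + 274.0) / 3 399.0 × 100 = 2 331.0 / 3 399.0 × 100 = 68.6
District 4: (772.0 + 1 169.0) / 3 299.0 × 100 = 1 941.0 / 3 299.0 × 100 = 58.8

Orland Canton: 68.6
District 4: 58.8
Difference: -9.8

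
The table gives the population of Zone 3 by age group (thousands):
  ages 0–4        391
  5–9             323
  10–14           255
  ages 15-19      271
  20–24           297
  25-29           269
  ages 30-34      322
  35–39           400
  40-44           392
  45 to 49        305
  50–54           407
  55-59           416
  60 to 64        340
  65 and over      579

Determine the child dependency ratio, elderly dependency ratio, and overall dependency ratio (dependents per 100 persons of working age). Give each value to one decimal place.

0–14: 391 + 323 + 255 = 969
15–64: 271 + 297 + 269 + 322 + 400 + 392 + 305 + 407 + 416 + 340 = 3,419
65+: 579
Youth dependency ratio = 969 / 3,419 × 100 = 28.3
Old-age dependency ratio = 579 / 3,419 × 100 = 16.9
Total dependency ratio = (969 + 579) / 3,419 × 100 = 1,548 / 3,419 × 100 = 45.3

Youth dependency ratio: 28.3
Old-age dependency ratio: 16.9
Total dependency ratio: 45.3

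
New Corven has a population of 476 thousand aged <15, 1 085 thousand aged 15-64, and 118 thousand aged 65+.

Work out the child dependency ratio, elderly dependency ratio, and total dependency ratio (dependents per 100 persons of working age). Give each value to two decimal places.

Youth dependency ratio: 43.87
Old-age dependency ratio: 10.88
Total dependency ratio: 54.75

Youth dependency ratio = 476 / 1 085 × 100 = 43.87
Old-age dependency ratio = 118 / 1 085 × 100 = 10.88
Total dependency ratio = (476 + 118) / 1 085 × 100 = 594 / 1 085 × 100 = 54.75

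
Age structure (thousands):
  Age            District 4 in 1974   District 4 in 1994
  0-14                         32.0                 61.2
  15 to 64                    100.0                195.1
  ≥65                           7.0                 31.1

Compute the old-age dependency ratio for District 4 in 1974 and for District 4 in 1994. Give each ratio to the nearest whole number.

District 4 in 1974: 7
District 4 in 1994: 16

District 4 in 1974: 7.0 / 100.0 × 100 = 7
District 4 in 1994: 31.1 / 195.1 × 100 = 16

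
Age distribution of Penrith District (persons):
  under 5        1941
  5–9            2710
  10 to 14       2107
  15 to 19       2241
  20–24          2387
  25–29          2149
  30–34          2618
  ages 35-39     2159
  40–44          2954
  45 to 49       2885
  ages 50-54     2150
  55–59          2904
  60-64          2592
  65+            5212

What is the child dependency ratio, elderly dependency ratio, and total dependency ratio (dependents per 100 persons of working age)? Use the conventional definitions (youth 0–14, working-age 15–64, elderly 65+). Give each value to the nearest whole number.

Youth dependency ratio: 27
Old-age dependency ratio: 21
Total dependency ratio: 48

0–14: 1941 + 2710 + 2107 = 6758
15–64: 2241 + 2387 + 2149 + 2618 + 2159 + 2954 + 2885 + 2150 + 2904 + 2592 = 25039
65+: 5212
Youth dependency ratio = 6758 / 25039 × 100 = 27
Old-age dependency ratio = 5212 / 25039 × 100 = 21
Total dependency ratio = (6758 + 5212) / 25039 × 100 = 11970 / 25039 × 100 = 48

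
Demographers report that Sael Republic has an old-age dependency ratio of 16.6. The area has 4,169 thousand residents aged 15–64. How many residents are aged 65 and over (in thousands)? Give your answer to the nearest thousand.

Aged 65 and over: 692

Old-age dependency ratio = elderly / working-age × 100
16.6 = E / 4,169 × 100
⇒ 692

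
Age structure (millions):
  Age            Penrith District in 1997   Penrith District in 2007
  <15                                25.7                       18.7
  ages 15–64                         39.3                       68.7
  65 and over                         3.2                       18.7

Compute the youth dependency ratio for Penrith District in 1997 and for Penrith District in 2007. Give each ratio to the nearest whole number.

Penrith District in 1997: 65
Penrith District in 2007: 27

Penrith District in 1997: 25.7 / 39.3 × 100 = 65
Penrith District in 2007: 18.7 / 68.7 × 100 = 27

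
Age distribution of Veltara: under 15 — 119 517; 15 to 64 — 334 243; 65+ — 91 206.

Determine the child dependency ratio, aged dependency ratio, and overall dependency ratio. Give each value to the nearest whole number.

Youth dependency ratio = 119 517 / 334 243 × 100 = 36
Old-age dependency ratio = 91 206 / 334 243 × 100 = 27
Total dependency ratio = (119 517 + 91 206) / 334 243 × 100 = 210 723 / 334 243 × 100 = 63

Youth dependency ratio: 36
Old-age dependency ratio: 27
Total dependency ratio: 63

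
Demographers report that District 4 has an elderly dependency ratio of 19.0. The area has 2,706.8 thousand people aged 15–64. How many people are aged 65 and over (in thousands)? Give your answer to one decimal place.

Aged 65 and over: 514.3

Old-age dependency ratio = elderly / working-age × 100
19.0 = E / 2,706.8 × 100
⇒ 514.3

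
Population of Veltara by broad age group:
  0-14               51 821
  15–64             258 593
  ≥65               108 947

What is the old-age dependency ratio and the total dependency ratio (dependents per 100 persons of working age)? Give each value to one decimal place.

Old-age dependency ratio = 108 947 / 258 593 × 100 = 42.1
Total dependency ratio = (51 821 + 108 947) / 258 593 × 100 = 160 768 / 258 593 × 100 = 62.2

Old-age dependency ratio: 42.1
Total dependency ratio: 62.2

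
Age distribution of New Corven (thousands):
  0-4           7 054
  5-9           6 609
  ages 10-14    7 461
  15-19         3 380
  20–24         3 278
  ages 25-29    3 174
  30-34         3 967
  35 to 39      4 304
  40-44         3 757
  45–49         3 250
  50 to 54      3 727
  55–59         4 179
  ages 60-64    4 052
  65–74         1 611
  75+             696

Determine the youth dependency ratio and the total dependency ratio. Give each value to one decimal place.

0–14: 7 054 + 6 609 + 7 461 = 21 124
15–64: 3 380 + 3 278 + 3 174 + 3 967 + 4 304 + 3 757 + 3 250 + 3 727 + 4 179 + 4 052 = 37 068
65+: 1 611 + 696 = 2 307
Youth dependency ratio = 21 124 / 37 068 × 100 = 57.0
Total dependency ratio = (21 124 + 2 307) / 37 068 × 100 = 23 431 / 37 068 × 100 = 63.2

Youth dependency ratio: 57.0
Total dependency ratio: 63.2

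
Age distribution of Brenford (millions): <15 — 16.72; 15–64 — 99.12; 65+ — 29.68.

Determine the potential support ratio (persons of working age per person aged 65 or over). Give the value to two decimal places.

Potential support ratio = 99.12 / 29.68 = 3.34

Potential support ratio: 3.34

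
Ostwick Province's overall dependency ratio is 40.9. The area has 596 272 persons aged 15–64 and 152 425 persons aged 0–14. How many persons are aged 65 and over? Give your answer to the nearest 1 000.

Aged 65 and over: 91 000

Total dependency ratio = (youth + elderly) / working-age × 100
40.9 = (152 425 + E) / 596 272 × 100
⇒ 91 000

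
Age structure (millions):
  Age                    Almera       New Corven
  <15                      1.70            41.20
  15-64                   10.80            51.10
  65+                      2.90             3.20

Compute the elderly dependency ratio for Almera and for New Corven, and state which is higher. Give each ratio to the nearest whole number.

Almera: 27
New Corven: 6
Higher: Almera

Almera: 2.90 / 10.80 × 100 = 27
New Corven: 3.20 / 51.10 × 100 = 6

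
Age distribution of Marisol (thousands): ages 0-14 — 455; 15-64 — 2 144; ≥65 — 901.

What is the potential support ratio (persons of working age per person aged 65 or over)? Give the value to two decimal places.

Potential support ratio = 2 144 / 901 = 2.38

Potential support ratio: 2.38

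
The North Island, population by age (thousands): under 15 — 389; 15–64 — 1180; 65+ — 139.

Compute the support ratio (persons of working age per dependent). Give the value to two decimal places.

Support ratio: 2.23

Support ratio = 1180 / (389 + 139) = 1180 / 528 = 2.23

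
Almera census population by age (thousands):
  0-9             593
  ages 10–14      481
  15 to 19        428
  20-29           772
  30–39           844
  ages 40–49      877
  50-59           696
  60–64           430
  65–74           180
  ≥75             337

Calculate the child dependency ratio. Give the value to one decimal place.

0–14: 593 + 481 = 1,074
15–64: 428 + 772 + 844 + 877 + 696 + 430 = 4,047
65+: 180 + 337 = 517
Youth dependency ratio = 1,074 / 4,047 × 100 = 26.5

Youth dependency ratio: 26.5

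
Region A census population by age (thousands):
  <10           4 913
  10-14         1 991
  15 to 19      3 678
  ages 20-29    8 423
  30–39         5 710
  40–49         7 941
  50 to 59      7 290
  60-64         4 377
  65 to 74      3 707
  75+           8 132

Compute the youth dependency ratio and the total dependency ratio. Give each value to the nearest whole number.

0–14: 4 913 + 1 991 = 6 904
15–64: 3 678 + 8 423 + 5 710 + 7 941 + 7 290 + 4 377 = 37 419
65+: 3 707 + 8 132 = 11 839
Youth dependency ratio = 6 904 / 37 419 × 100 = 18
Total dependency ratio = (6 904 + 11 839) / 37 419 × 100 = 18 743 / 37 419 × 100 = 50

Youth dependency ratio: 18
Total dependency ratio: 50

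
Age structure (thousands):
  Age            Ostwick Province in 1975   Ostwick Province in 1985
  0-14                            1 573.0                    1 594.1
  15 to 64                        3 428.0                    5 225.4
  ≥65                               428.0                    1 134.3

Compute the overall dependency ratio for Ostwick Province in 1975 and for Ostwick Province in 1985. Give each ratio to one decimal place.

Ostwick Province in 1975: (1 573.0 + 428.0) / 3 428.0 × 100 = 2 001.0 / 3 428.0 × 100 = 58.4
Ostwick Province in 1985: (1 594.1 + 1 134.3) / 5 225.4 × 100 = 2 728.4 / 5 225.4 × 100 = 52.2

Ostwick Province in 1975: 58.4
Ostwick Province in 1985: 52.2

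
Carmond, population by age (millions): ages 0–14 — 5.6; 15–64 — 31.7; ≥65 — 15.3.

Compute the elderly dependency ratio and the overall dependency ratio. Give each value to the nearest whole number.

Old-age dependency ratio: 48
Total dependency ratio: 66

Old-age dependency ratio = 15.3 / 31.7 × 100 = 48
Total dependency ratio = (5.6 + 15.3) / 31.7 × 100 = 20.9 / 31.7 × 100 = 66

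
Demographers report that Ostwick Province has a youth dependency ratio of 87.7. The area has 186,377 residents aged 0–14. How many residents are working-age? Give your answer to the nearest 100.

Youth dependency ratio = youth / working-age × 100
87.7 = 186,377 / W × 100
⇒ 212,500

Working-age: 212,500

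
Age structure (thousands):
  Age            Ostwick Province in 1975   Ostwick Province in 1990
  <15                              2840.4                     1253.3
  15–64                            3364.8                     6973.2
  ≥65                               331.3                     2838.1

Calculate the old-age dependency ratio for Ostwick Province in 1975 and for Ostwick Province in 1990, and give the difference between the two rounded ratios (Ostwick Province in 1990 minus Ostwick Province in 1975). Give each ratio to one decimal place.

Ostwick Province in 1975: 331.3 / 3364.8 × 100 = 9.8
Ostwick Province in 1990: 2838.1 / 6973.2 × 100 = 40.7

Ostwick Province in 1975: 9.8
Ostwick Province in 1990: 40.7
Difference: +30.9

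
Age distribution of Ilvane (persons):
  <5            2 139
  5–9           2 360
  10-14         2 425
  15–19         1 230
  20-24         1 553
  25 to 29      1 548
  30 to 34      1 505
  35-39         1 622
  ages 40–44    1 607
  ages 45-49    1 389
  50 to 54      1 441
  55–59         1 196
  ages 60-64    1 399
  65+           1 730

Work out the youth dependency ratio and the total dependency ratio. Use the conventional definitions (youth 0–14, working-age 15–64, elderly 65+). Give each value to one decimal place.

0–14: 2 139 + 2 360 + 2 425 = 6 924
15–64: 1 230 + 1 553 + 1 548 + 1 505 + 1 622 + 1 607 + 1 389 + 1 441 + 1 196 + 1 399 = 14 490
65+: 1 730
Youth dependency ratio = 6 924 / 14 490 × 100 = 47.8
Total dependency ratio = (6 924 + 1 730) / 14 490 × 100 = 8 654 / 14 490 × 100 = 59.7

Youth dependency ratio: 47.8
Total dependency ratio: 59.7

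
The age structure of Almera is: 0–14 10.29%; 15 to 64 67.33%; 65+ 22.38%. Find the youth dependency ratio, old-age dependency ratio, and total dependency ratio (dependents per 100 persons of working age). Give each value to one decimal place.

Youth dependency ratio: 15.3
Old-age dependency ratio: 33.2
Total dependency ratio: 48.5

Youth dependency ratio = 10.29 / 67.33 × 100 = 15.3
Old-age dependency ratio = 22.38 / 67.33 × 100 = 33.2
Total dependency ratio = (10.29 + 22.38) / 67.33 × 100 = 32.67 / 67.33 × 100 = 48.5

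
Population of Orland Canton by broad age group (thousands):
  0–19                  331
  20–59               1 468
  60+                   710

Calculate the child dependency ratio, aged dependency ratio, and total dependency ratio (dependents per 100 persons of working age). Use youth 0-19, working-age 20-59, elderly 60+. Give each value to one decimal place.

Youth dependency ratio = 331 / 1 468 × 100 = 22.5
Old-age dependency ratio = 710 / 1 468 × 100 = 48.4
Total dependency ratio = (331 + 710) / 1 468 × 100 = 1 041 / 1 468 × 100 = 70.9

Youth dependency ratio: 22.5
Old-age dependency ratio: 48.4
Total dependency ratio: 70.9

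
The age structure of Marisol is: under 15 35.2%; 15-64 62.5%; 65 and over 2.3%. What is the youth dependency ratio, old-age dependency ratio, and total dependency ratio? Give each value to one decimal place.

Youth dependency ratio = 35.2 / 62.5 × 100 = 56.3
Old-age dependency ratio = 2.3 / 62.5 × 100 = 3.7
Total dependency ratio = (35.2 + 2.3) / 62.5 × 100 = 37.5 / 62.5 × 100 = 60.0

Youth dependency ratio: 56.3
Old-age dependency ratio: 3.7
Total dependency ratio: 60.0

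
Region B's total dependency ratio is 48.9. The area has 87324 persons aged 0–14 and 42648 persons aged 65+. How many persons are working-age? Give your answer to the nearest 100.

Total dependency ratio = (youth + elderly) / working-age × 100
48.9 = (87324 + 42648) / W × 100
⇒ 265800

Working-age: 265800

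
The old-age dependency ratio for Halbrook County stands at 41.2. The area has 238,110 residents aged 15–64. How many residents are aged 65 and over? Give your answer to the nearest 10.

Aged 65 and over: 98,100

Old-age dependency ratio = elderly / working-age × 100
41.2 = E / 238,110 × 100
⇒ 98,100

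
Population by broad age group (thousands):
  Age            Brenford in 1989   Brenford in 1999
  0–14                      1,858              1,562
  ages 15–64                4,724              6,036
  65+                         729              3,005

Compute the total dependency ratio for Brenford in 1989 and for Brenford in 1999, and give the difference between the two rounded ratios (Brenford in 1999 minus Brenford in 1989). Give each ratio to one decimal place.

Brenford in 1989: (1,858 + 729) / 4,724 × 100 = 2,587 / 4,724 × 100 = 54.8
Brenford in 1999: (1,562 + 3,005) / 6,036 × 100 = 4,567 / 6,036 × 100 = 75.7

Brenford in 1989: 54.8
Brenford in 1999: 75.7
Difference: +20.9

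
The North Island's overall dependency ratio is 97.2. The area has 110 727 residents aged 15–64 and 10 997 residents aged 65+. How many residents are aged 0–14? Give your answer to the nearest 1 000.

Aged 0–14: 97 000

Total dependency ratio = (youth + elderly) / working-age × 100
97.2 = (Y + 10 997) / 110 727 × 100
⇒ 97 000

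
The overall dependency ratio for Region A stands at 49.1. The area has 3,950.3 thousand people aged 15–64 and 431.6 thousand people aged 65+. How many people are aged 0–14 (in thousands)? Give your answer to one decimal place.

Total dependency ratio = (youth + elderly) / working-age × 100
49.1 = (Y + 431.6) / 3,950.3 × 100
⇒ 1,508.0

Aged 0–14: 1,508.0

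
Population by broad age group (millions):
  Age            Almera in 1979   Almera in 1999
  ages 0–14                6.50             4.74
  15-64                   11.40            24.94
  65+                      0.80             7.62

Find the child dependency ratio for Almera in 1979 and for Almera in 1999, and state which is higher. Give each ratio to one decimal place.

Almera in 1979: 57.0
Almera in 1999: 19.0
Higher: Almera in 1979

Almera in 1979: 6.50 / 11.40 × 100 = 57.0
Almera in 1999: 4.74 / 24.94 × 100 = 19.0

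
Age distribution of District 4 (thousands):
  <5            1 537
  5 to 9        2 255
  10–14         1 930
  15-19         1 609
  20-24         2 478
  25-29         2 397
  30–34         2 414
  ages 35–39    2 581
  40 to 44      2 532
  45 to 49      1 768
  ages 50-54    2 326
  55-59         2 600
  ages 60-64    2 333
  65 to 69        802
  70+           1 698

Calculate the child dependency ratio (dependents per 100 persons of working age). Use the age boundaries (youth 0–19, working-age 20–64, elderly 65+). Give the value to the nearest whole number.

0–19: 1 537 + 2 255 + 1 930 + 1 609 = 7 331
20–64: 2 478 + 2 397 + 2 414 + 2 581 + 2 532 + 1 768 + 2 326 + 2 600 + 2 333 = 21 429
65+: 802 + 1 698 = 2 500
Youth dependency ratio = 7 331 / 21 429 × 100 = 34

Youth dependency ratio: 34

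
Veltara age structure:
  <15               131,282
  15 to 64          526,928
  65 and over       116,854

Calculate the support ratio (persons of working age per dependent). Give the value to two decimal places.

Support ratio = 526,928 / (131,282 + 116,854) = 526,928 / 248,136 = 2.12

Support ratio: 2.12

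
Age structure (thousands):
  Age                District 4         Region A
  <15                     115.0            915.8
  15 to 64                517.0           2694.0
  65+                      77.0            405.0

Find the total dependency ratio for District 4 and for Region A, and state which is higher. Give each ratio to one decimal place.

District 4: 37.1
Region A: 49.0
Higher: Region A

District 4: (115.0 + 77.0) / 517.0 × 100 = 192.0 / 517.0 × 100 = 37.1
Region A: (915.8 + 405.0) / 2694.0 × 100 = 1320.8 / 2694.0 × 100 = 49.0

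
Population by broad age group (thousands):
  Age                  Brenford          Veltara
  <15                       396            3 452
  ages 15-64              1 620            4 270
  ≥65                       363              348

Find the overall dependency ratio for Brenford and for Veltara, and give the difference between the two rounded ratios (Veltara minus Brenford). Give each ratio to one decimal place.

Brenford: (396 + 363) / 1 620 × 100 = 759 / 1 620 × 100 = 46.9
Veltara: (3 452 + 348) / 4 270 × 100 = 3 800 / 4 270 × 100 = 89.0

Brenford: 46.9
Veltara: 89.0
Difference: +42.1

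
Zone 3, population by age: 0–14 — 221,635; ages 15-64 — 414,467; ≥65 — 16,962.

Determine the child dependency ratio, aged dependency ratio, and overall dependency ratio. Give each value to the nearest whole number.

Youth dependency ratio = 221,635 / 414,467 × 100 = 53
Old-age dependency ratio = 16,962 / 414,467 × 100 = 4
Total dependency ratio = (221,635 + 16,962) / 414,467 × 100 = 238,597 / 414,467 × 100 = 58

Youth dependency ratio: 53
Old-age dependency ratio: 4
Total dependency ratio: 58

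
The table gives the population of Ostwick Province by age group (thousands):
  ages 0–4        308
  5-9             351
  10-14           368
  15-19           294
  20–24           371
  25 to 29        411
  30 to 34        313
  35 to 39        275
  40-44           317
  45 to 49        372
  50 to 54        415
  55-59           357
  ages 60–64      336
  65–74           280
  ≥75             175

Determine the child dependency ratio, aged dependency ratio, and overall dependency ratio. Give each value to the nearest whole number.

Youth dependency ratio: 30
Old-age dependency ratio: 13
Total dependency ratio: 43

0–14: 308 + 351 + 368 = 1 027
15–64: 294 + 371 + 411 + 313 + 275 + 317 + 372 + 415 + 357 + 336 = 3 461
65+: 280 + 175 = 455
Youth dependency ratio = 1 027 / 3 461 × 100 = 30
Old-age dependency ratio = 455 / 3 461 × 100 = 13
Total dependency ratio = (1 027 + 455) / 3 461 × 100 = 1 482 / 3 461 × 100 = 43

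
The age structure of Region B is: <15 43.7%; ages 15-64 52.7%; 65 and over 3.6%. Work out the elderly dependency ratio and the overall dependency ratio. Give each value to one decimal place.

Old-age dependency ratio: 6.8
Total dependency ratio: 89.8

Old-age dependency ratio = 3.6 / 52.7 × 100 = 6.8
Total dependency ratio = (43.7 + 3.6) / 52.7 × 100 = 47.3 / 52.7 × 100 = 89.8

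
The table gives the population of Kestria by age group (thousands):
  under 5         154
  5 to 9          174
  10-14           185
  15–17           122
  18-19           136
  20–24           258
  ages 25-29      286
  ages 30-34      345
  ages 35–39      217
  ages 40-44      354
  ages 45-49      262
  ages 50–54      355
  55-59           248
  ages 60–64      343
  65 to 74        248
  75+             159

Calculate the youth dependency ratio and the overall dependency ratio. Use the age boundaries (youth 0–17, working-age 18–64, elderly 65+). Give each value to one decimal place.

Youth dependency ratio: 22.6
Total dependency ratio: 37.2

0–17: 154 + 174 + 185 + 122 = 635
18–64: 136 + 258 + 286 + 345 + 217 + 354 + 262 + 355 + 248 + 343 = 2804
65+: 248 + 159 = 407
Youth dependency ratio = 635 / 2804 × 100 = 22.6
Total dependency ratio = (635 + 407) / 2804 × 100 = 1042 / 2804 × 100 = 37.2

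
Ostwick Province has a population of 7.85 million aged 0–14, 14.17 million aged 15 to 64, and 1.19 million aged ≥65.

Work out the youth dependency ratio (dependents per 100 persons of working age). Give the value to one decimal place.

Youth dependency ratio = 7.85 / 14.17 × 100 = 55.4

Youth dependency ratio: 55.4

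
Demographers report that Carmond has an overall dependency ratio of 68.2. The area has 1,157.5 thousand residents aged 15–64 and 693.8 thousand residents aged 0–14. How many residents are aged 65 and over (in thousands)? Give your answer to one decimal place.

Aged 65 and over: 95.6

Total dependency ratio = (youth + elderly) / working-age × 100
68.2 = (693.8 + E) / 1,157.5 × 100
⇒ 95.6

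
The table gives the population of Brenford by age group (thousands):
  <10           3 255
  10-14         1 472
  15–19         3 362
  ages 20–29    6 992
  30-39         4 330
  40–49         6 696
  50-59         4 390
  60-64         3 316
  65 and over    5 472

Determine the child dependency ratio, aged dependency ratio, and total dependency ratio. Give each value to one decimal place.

Youth dependency ratio: 16.3
Old-age dependency ratio: 18.8
Total dependency ratio: 35.1

0–14: 3 255 + 1 472 = 4 727
15–64: 3 362 + 6 992 + 4 330 + 6 696 + 4 390 + 3 316 = 29 086
65+: 5 472
Youth dependency ratio = 4 727 / 29 086 × 100 = 16.3
Old-age dependency ratio = 5 472 / 29 086 × 100 = 18.8
Total dependency ratio = (4 727 + 5 472) / 29 086 × 100 = 10 199 / 29 086 × 100 = 35.1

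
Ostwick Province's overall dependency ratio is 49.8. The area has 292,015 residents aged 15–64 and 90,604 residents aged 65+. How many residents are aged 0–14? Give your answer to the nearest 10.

Total dependency ratio = (youth + elderly) / working-age × 100
49.8 = (Y + 90,604) / 292,015 × 100
⇒ 54,820

Aged 0–14: 54,820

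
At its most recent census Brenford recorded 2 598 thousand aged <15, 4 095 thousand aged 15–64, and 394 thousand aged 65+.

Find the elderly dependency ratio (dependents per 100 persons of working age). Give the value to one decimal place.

Old-age dependency ratio: 9.6

Old-age dependency ratio = 394 / 4 095 × 100 = 9.6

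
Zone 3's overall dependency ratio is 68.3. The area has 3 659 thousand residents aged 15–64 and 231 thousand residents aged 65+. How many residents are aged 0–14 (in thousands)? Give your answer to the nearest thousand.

Total dependency ratio = (youth + elderly) / working-age × 100
68.3 = (Y + 231) / 3 659 × 100
⇒ 2 268

Aged 0–14: 2 268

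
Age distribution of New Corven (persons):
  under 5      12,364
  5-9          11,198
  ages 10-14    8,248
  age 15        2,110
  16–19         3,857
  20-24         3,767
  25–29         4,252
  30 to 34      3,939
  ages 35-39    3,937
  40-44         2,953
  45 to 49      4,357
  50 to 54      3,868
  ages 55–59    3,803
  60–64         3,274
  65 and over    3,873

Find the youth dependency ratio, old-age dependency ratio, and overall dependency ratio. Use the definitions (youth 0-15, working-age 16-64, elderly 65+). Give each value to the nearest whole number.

0–15: 12,364 + 11,198 + 8,248 + 2,110 = 33,920
16–64: 3,857 + 3,767 + 4,252 + 3,939 + 3,937 + 2,953 + 4,357 + 3,868 + 3,803 + 3,274 = 38,007
65+: 3,873
Youth dependency ratio = 33,920 / 38,007 × 100 = 89
Old-age dependency ratio = 3,873 / 38,007 × 100 = 10
Total dependency ratio = (33,920 + 3,873) / 38,007 × 100 = 37,793 / 38,007 × 100 = 99

Youth dependency ratio: 89
Old-age dependency ratio: 10
Total dependency ratio: 99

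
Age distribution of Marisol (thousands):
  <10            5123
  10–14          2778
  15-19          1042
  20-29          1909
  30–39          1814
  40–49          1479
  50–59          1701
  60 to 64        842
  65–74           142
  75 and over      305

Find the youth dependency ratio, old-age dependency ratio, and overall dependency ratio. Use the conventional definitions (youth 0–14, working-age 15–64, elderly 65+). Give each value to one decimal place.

0–14: 5123 + 2778 = 7901
15–64: 1042 + 1909 + 1814 + 1479 + 1701 + 842 = 8787
65+: 142 + 305 = 447
Youth dependency ratio = 7901 / 8787 × 100 = 89.9
Old-age dependency ratio = 447 / 8787 × 100 = 5.1
Total dependency ratio = (7901 + 447) / 8787 × 100 = 8348 / 8787 × 100 = 95.0

Youth dependency ratio: 89.9
Old-age dependency ratio: 5.1
Total dependency ratio: 95.0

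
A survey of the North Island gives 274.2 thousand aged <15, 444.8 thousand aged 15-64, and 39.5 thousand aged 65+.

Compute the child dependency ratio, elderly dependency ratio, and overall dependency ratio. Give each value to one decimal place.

Youth dependency ratio: 61.6
Old-age dependency ratio: 8.9
Total dependency ratio: 70.5

Youth dependency ratio = 274.2 / 444.8 × 100 = 61.6
Old-age dependency ratio = 39.5 / 444.8 × 100 = 8.9
Total dependency ratio = (274.2 + 39.5) / 444.8 × 100 = 313.7 / 444.8 × 100 = 70.5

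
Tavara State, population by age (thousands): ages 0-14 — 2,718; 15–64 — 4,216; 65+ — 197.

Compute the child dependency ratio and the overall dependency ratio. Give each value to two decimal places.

Youth dependency ratio: 64.47
Total dependency ratio: 69.14

Youth dependency ratio = 2,718 / 4,216 × 100 = 64.47
Total dependency ratio = (2,718 + 197) / 4,216 × 100 = 2,915 / 4,216 × 100 = 69.14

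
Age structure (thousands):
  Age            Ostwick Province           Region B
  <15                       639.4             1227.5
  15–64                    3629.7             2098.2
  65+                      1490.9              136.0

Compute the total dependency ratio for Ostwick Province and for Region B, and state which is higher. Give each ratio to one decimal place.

Ostwick Province: 58.7
Region B: 65.0
Higher: Region B

Ostwick Province: (639.4 + 1490.9) / 3629.7 × 100 = 2130.3 / 3629.7 × 100 = 58.7
Region B: (1227.5 + 136.0) / 2098.2 × 100 = 1363.5 / 2098.2 × 100 = 65.0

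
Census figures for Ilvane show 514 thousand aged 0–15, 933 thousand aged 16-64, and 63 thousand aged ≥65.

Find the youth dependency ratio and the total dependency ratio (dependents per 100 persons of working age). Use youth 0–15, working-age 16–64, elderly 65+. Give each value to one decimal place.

Youth dependency ratio: 55.1
Total dependency ratio: 61.8

Youth dependency ratio = 514 / 933 × 100 = 55.1
Total dependency ratio = (514 + 63) / 933 × 100 = 577 / 933 × 100 = 61.8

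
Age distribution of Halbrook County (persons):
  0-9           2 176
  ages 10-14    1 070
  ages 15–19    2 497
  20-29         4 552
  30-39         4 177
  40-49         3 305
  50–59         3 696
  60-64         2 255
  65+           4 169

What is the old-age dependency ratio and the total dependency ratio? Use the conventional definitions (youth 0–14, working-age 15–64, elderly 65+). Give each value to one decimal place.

0–14: 2 176 + 1 070 = 3 246
15–64: 2 497 + 4 552 + 4 177 + 3 305 + 3 696 + 2 255 = 20 482
65+: 4 169
Old-age dependency ratio = 4 169 / 20 482 × 100 = 20.4
Total dependency ratio = (3 246 + 4 169) / 20 482 × 100 = 7 415 / 20 482 × 100 = 36.2

Old-age dependency ratio: 20.4
Total dependency ratio: 36.2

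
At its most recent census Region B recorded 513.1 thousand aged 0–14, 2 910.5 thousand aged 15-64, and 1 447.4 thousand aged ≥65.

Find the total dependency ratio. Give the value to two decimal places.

Total dependency ratio: 67.36

Total dependency ratio = (513.1 + 1 447.4) / 2 910.5 × 100 = 1 960.5 / 2 910.5 × 100 = 67.36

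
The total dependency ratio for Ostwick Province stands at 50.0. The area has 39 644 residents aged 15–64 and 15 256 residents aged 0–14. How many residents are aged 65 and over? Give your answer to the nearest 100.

Total dependency ratio = (youth + elderly) / working-age × 100
50.0 = (15 256 + E) / 39 644 × 100
⇒ 4 600

Aged 65 and over: 4 600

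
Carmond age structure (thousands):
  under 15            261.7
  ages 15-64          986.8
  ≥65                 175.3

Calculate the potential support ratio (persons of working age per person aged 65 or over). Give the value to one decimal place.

Potential support ratio: 5.6

Potential support ratio = 986.8 / 175.3 = 5.6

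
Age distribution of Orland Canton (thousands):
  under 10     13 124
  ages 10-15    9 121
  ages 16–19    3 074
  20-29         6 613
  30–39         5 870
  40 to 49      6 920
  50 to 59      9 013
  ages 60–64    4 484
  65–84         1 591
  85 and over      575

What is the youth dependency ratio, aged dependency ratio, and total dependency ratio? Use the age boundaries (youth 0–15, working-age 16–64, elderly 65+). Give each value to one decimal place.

0–15: 13 124 + 9 121 = 22 245
16–64: 3 074 + 6 613 + 5 870 + 6 920 + 9 013 + 4 484 = 35 974
65+: 1 591 + 575 = 2 166
Youth dependency ratio = 22 245 / 35 974 × 100 = 61.8
Old-age dependency ratio = 2 166 / 35 974 × 100 = 6.0
Total dependency ratio = (22 245 + 2 166) / 35 974 × 100 = 24 411 / 35 974 × 100 = 67.9

Youth dependency ratio: 61.8
Old-age dependency ratio: 6.0
Total dependency ratio: 67.9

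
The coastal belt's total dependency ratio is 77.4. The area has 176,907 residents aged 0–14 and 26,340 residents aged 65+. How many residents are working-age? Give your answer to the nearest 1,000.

Working-age: 263,000

Total dependency ratio = (youth + elderly) / working-age × 100
77.4 = (176,907 + 26,340) / W × 100
⇒ 263,000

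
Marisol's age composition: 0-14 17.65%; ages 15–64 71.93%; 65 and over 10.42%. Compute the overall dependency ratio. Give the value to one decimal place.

Total dependency ratio: 39.0

Total dependency ratio = (17.65 + 10.42) / 71.93 × 100 = 28.07 / 71.93 × 100 = 39.0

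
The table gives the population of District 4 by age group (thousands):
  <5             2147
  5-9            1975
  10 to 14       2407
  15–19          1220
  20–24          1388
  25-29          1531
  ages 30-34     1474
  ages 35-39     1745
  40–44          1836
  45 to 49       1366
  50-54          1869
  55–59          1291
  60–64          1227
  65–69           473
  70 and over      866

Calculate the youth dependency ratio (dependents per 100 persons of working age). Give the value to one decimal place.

0–14: 2147 + 1975 + 2407 = 6529
15–64: 1220 + 1388 + 1531 + 1474 + 1745 + 1836 + 1366 + 1869 + 1291 + 1227 = 14947
65+: 473 + 866 = 1339
Youth dependency ratio = 6529 / 14947 × 100 = 43.7

Youth dependency ratio: 43.7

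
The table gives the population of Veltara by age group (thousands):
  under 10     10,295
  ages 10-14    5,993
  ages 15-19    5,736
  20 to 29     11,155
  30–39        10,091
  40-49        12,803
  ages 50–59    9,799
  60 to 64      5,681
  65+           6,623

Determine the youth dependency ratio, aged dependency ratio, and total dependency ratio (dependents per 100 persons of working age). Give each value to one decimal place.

0–14: 10,295 + 5,993 = 16,288
15–64: 5,736 + 11,155 + 10,091 + 12,803 + 9,799 + 5,681 = 55,265
65+: 6,623
Youth dependency ratio = 16,288 / 55,265 × 100 = 29.5
Old-age dependency ratio = 6,623 / 55,265 × 100 = 12.0
Total dependency ratio = (16,288 + 6,623) / 55,265 × 100 = 22,911 / 55,265 × 100 = 41.5

Youth dependency ratio: 29.5
Old-age dependency ratio: 12.0
Total dependency ratio: 41.5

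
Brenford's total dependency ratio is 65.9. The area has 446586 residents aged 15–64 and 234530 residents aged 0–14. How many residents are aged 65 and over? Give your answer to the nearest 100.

Total dependency ratio = (youth + elderly) / working-age × 100
65.9 = (234530 + E) / 446586 × 100
⇒ 59800

Aged 65 and over: 59800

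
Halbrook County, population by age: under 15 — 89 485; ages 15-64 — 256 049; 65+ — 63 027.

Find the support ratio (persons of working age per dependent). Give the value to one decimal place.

Support ratio = 256 049 / (89 485 + 63 027) = 256 049 / 152 512 = 1.7

Support ratio: 1.7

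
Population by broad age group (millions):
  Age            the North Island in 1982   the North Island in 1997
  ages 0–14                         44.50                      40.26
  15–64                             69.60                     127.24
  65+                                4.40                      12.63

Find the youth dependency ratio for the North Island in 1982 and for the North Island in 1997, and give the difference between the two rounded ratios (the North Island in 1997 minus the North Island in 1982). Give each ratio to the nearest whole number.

the North Island in 1982: 44.50 / 69.60 × 100 = 64
the North Island in 1997: 40.26 / 127.24 × 100 = 32

the North Island in 1982: 64
the North Island in 1997: 32
Difference: -32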